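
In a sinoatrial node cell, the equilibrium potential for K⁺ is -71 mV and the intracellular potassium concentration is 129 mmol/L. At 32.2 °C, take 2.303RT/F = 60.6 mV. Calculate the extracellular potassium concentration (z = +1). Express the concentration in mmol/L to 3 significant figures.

8.69 mmol/L

Nernst: E = (60.6/1) · log₁₀([out]/[in]), so log₁₀([out]/[in]) = -71.0 × 1 / 60.6 = -1.1716.
[out]/[in] = 10^(-1.1716) = 0.06736.
[out] = 0.06736 × 129 = 8.689 mmol/L.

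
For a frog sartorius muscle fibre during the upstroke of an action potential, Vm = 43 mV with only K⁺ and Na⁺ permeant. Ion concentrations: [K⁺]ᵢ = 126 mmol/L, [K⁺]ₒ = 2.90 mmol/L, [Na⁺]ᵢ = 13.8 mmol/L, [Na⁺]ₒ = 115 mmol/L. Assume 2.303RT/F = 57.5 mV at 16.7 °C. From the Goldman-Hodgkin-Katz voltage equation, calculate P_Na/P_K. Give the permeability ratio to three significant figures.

Let α = P_Na/P_K. GHK: Vm = 57.5·log₁₀[(Kₒ + α·Naₒ)/(Kᵢ + α·Naᵢ)].
10^(Vm/57.5) = 10^(43.0/57.5) = 5.5953
So 5.5953·(Kᵢ + α·Naᵢ) = Kₒ + α·Naₒ → α = (5.5953·126.0 − 2.9) / (115.0 − 5.5953·13.8)
α = (705 − 2.9) / (115.0 − 77.22) = 702.1/37.78 = 18.58

18.6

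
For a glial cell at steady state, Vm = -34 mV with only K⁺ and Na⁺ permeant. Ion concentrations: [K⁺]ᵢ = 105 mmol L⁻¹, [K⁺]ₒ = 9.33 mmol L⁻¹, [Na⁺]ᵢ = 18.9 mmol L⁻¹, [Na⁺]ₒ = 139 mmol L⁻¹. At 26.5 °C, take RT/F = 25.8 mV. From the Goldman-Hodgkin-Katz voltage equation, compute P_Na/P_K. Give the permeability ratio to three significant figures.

0.140

Let α = P_Na/P_K. GHK: Vm = 25.8·ln[(Kₒ + α·Naₒ)/(Kᵢ + α·Naᵢ)].
e^(Vm/25.8) = e^(-34.0/25.8) = 0.26772
So 0.26772·(Kᵢ + α·Naᵢ) = Kₒ + α·Naₒ → α = (0.26772·105.0 − 9.33) / (139.0 − 0.26772·18.9)
α = (28.11 − 9.33) / (139.0 − 5.06) = 18.78/133.9 = 0.1402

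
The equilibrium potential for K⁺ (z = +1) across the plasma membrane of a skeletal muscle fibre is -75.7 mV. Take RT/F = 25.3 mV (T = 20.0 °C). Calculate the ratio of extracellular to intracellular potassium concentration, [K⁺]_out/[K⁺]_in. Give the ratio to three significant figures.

ln([out]/[in]) = E·z/(25.3) = -75.7 × 1 / 25.3 = -2.9921
[out]/[in] = e^(-2.9921) = 0.05018

0.0502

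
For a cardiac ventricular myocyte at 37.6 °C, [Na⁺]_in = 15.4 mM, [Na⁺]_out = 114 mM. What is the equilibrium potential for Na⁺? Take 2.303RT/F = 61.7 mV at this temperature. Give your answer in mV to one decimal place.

E = (61.7/z) · log₁₀([Na⁺]_out/[Na⁺]_in) with z = +1.
= (61.7/1) · log₁₀(114/15.4) = 61.70 · log₁₀(7.403)
= 61.70 · (0.8694) = 53.64 mV

53.6 mV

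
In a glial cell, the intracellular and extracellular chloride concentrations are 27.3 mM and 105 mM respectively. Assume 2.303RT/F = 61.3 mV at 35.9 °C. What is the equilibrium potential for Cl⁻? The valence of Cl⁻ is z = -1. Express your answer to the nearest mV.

E = (61.3/z) · log₁₀([Cl⁻]_out/[Cl⁻]_in) with z = -1.
For an anion, dividing by z = -1 reverses the sign.
= (61.3/-1) · log₁₀(105/27.3) = -61.30 · log₁₀(3.846)
= -61.30 · (0.5850) = -35.86 mV

-36 mV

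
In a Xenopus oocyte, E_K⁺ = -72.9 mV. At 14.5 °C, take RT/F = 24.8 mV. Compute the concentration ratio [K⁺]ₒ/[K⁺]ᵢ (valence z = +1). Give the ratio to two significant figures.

ln([out]/[in]) = E·z/(24.8) = -72.9 × 1 / 24.8 = -2.9395
[out]/[in] = e^(-2.9395) = 0.05289

0.053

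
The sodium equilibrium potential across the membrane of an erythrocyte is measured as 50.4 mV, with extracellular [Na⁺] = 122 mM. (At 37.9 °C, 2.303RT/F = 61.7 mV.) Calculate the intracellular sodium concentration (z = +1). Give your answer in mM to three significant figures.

Nernst: E = (61.7/1) · log₁₀([out]/[in]), so log₁₀([out]/[in]) = 50.4 × 1 / 61.7 = 0.8169.
[out]/[in] = 10^(0.8169) = 6.559.
[in] = 122 / 6.559 = 18.6 mM.

18.6 mM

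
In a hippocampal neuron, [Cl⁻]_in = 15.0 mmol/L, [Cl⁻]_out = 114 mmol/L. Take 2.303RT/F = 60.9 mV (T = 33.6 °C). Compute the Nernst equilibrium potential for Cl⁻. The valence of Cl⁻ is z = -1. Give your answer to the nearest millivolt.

-54 mV

E = (60.9/z) · log₁₀([Cl⁻]_out/[Cl⁻]_in) with z = -1.
For an anion, dividing by z = -1 reverses the sign.
= (60.9/-1) · log₁₀(114/15.0) = -60.90 · log₁₀(7.6)
= -60.90 · (0.8808) = -53.64 mV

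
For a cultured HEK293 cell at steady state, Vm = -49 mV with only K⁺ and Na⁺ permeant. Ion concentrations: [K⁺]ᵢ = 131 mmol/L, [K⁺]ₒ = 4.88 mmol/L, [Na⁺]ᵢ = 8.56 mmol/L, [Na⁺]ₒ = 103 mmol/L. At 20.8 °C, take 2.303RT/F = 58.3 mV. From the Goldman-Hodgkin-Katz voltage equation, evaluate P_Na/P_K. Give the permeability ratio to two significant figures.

Let α = P_Na/P_K. GHK: Vm = 58.3·log₁₀[(Kₒ + α·Naₒ)/(Kᵢ + α·Naᵢ)].
10^(Vm/58.3) = 10^(-49.0/58.3) = 0.14438
So 0.14438·(Kᵢ + α·Naᵢ) = Kₒ + α·Naₒ → α = (0.14438·131.0 − 4.88) / (103.0 − 0.14438·8.56)
α = (18.91 − 4.88) / (103.0 − 1.236) = 14.03/101.8 = 0.1379

0.14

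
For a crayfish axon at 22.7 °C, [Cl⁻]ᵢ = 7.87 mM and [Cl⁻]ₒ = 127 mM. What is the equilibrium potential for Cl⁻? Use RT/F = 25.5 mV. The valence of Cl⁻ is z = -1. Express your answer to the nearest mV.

E = (25.5/z) · ln([Cl⁻]_out/[Cl⁻]_in) with z = -1.
For an anion, dividing by z = -1 reverses the sign.
= (25.5/-1) · ln(127/7.87) = -25.50 · ln(16.14)
= -25.50 · (2.7811) = -70.92 mV

-71 mV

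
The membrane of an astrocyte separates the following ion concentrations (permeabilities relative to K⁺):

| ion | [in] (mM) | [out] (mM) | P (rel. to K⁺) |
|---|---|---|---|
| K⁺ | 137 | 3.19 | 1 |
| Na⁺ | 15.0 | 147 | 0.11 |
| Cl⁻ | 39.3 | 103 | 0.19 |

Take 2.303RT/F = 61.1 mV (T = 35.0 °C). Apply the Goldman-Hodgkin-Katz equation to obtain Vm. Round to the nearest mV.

-47 mV

Vm = 61.1 · log₁₀[(Σ P·[cation]ₒ + Σ P·[anion]ᵢ) / (Σ P·[cation]ᵢ + Σ P·[anion]ₒ)]
Numerator = 1×3.19 + 0.11×147 + 0.19×39.3 = 26.83
Denominator = 1×137 + 0.11×15.0 + 0.19×103 = 158.2
Vm = 61.1 · log₁₀(0.16956) = 61.1 × (-0.7707) = -47.09 mV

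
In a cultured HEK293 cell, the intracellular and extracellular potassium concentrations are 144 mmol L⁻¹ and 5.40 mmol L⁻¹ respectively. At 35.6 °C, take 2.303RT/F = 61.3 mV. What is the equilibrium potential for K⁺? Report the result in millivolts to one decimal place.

-87.4 mV

E = (61.3/z) · log₁₀([K⁺]_out/[K⁺]_in) with z = +1.
= (61.3/1) · log₁₀(5.40/144) = 61.30 · log₁₀(0.0375)
= 61.30 · (-1.4260) = -87.41 mV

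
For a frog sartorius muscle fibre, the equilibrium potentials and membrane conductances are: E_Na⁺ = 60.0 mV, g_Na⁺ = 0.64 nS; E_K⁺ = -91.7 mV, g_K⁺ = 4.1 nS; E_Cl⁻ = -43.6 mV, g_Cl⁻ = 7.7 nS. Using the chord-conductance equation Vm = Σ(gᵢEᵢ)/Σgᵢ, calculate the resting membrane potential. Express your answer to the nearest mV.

Σ gᵢEᵢ = 0.64·(60.0) + 4.1·(-91.7) + 7.7·(-43.6) = -673.29
Σ gᵢ = 0.64 + 4.1 + 7.7 = 12.44
Vm = -673.29 / 12.44 = -54.12 mV

-54 mV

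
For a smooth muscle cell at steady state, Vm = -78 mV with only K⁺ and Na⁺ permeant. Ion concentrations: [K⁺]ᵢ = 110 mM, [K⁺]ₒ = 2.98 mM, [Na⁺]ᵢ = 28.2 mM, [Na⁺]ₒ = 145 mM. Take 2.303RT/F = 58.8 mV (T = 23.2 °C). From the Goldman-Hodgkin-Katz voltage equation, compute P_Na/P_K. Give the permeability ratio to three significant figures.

Let α = P_Na/P_K. GHK: Vm = 58.8·log₁₀[(Kₒ + α·Naₒ)/(Kᵢ + α·Naᵢ)].
10^(Vm/58.8) = 10^(-78.0/58.8) = 0.047149
So 0.047149·(Kᵢ + α·Naᵢ) = Kₒ + α·Naₒ → α = (0.047149·110.0 − 2.98) / (145.0 − 0.047149·28.2)
α = (5.186 − 2.98) / (145.0 − 1.33) = 2.206/143.7 = 0.01536

0.0154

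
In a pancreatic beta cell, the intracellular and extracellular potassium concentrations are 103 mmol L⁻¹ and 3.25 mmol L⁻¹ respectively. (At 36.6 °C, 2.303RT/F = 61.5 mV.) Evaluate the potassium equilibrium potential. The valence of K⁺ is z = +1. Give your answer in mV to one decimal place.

-92.3 mV

E = (61.5/z) · log₁₀([K⁺]_out/[K⁺]_in) with z = +1.
= (61.5/1) · log₁₀(3.25/103) = 61.50 · log₁₀(0.03155)
= 61.50 · (-1.5010) = -92.31 mV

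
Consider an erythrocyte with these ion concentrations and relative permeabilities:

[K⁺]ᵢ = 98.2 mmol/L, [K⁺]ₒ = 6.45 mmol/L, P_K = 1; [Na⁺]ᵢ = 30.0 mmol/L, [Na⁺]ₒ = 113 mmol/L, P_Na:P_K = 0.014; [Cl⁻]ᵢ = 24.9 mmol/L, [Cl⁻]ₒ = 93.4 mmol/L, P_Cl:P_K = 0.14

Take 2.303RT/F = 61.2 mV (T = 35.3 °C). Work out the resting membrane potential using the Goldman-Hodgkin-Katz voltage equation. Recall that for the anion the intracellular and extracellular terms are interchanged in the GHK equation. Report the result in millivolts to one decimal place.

Vm = 61.2 · log₁₀[(Σ P·[cation]ₒ + Σ P·[anion]ᵢ) / (Σ P·[cation]ᵢ + Σ P·[anion]ₒ)]
Numerator = 1×6.45 + 0.014×113 + 0.14×24.9 = 11.52
Denominator = 1×98.2 + 0.014×30.0 + 0.14×93.4 = 111.7
Vm = 61.2 · log₁₀(0.10312) = 61.2 × (-0.9867) = -60.38 mV

-60.4 mV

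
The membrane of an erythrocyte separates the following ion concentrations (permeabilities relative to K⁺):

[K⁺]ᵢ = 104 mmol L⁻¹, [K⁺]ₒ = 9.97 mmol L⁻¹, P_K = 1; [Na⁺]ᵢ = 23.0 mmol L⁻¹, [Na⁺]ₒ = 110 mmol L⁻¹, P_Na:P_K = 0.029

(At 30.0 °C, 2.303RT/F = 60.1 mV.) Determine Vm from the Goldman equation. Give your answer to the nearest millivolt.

-54 mV

Vm = 60.1 · log₁₀[(Σ P·[cation]ₒ + Σ P·[anion]ᵢ) / (Σ P·[cation]ᵢ + Σ P·[anion]ₒ)]
Numerator = 1×9.97 + 0.029×110 = 13.16
Denominator = 1×104 + 0.029×23.0 = 104.7
Vm = 60.1 · log₁₀(0.12573) = 60.1 × (-0.9006) = -54.12 mV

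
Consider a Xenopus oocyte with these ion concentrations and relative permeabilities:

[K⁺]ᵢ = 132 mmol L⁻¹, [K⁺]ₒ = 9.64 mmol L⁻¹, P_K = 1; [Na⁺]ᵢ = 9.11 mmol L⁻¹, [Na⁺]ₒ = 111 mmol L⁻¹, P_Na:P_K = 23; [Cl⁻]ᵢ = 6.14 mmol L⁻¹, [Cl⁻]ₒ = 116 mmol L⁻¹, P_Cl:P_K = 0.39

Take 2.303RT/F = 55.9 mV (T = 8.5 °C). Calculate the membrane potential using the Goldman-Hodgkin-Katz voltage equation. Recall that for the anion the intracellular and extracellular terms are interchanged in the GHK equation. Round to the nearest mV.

Vm = 55.9 · log₁₀[(Σ P·[cation]ₒ + Σ P·[anion]ᵢ) / (Σ P·[cation]ᵢ + Σ P·[anion]ₒ)]
Numerator = 1×9.64 + 23×111 + 0.39×6.14 = 2565
Denominator = 1×132 + 23×9.11 + 0.39×116 = 386.8
Vm = 55.9 · log₁₀(6.6319) = 55.9 × (0.8216) = 45.93 mV

46 mV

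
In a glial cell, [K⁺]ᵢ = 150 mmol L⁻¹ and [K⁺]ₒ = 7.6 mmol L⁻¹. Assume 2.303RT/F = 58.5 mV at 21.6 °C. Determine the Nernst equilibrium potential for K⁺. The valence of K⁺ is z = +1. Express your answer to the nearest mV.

E = (58.5/z) · log₁₀([K⁺]_out/[K⁺]_in) with z = +1.
= (58.5/1) · log₁₀(7.6/150) = 58.50 · log₁₀(0.05067)
= 58.50 · (-1.2953) = -75.77 mV

-76 mV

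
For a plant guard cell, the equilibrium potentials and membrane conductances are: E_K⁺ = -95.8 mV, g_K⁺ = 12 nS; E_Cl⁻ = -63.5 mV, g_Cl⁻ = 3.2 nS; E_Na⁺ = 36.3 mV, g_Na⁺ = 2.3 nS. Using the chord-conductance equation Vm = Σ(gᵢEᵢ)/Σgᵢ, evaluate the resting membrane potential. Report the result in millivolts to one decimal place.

-72.5 mV

Σ gᵢEᵢ = 12·(-95.8) + 3.2·(-63.5) + 2.3·(36.3) = -1269.31
Σ gᵢ = 12 + 3.2 + 2.3 = 17.5
Vm = -1269.31 / 17.5 = -72.53 mV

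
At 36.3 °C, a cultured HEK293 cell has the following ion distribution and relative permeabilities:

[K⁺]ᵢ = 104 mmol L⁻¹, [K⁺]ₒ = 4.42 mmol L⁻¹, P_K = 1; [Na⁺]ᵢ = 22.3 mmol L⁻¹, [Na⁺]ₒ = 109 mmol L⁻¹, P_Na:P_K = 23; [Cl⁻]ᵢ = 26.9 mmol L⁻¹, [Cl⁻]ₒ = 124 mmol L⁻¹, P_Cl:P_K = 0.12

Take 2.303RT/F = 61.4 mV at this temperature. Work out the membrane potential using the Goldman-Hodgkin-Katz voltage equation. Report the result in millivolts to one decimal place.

36.8 mV

Vm = 61.4 · log₁₀[(Σ P·[cation]ₒ + Σ P·[anion]ᵢ) / (Σ P·[cation]ᵢ + Σ P·[anion]ₒ)]
Numerator = 1×4.42 + 23×109 + 0.12×26.9 = 2515
Denominator = 1×104 + 23×22.3 + 0.12×124 = 631.8
Vm = 61.4 · log₁₀(3.9803) = 61.4 × (0.5999) = 36.83 mV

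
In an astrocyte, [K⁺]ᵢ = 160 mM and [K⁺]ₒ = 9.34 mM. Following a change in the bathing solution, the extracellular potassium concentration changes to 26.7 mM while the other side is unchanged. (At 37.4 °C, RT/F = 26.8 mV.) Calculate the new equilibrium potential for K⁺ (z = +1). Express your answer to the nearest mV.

-48 mV

After the shift: [K⁺]_out = 26.7, [K⁺]_in = 160 mM.
E_new = (26.8/1)·ln(26.7/160) = 26.80 · (-1.7905) = -47.99 mV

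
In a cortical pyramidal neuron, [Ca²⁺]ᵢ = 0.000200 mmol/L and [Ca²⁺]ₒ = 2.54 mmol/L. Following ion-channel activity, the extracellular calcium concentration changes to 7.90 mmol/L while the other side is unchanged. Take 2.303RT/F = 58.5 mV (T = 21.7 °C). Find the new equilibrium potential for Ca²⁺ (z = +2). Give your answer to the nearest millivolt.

After the shift: [Ca²⁺]_out = 7.90, [Ca²⁺]_in = 0.000200 mmol/L.
E_new = (58.5/2)·log₁₀(7.90/0.000200) = 29.25 · (4.5966) = 134.45 mV

134 mV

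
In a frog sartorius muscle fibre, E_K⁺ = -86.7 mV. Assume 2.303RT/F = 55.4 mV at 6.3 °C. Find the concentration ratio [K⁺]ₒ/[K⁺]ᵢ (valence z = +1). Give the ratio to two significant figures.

0.027

log₁₀([out]/[in]) = E·z/(55.4) = -86.7 × 1 / 55.4 = -1.5650
[out]/[in] = 10^(-1.5650) = 0.02723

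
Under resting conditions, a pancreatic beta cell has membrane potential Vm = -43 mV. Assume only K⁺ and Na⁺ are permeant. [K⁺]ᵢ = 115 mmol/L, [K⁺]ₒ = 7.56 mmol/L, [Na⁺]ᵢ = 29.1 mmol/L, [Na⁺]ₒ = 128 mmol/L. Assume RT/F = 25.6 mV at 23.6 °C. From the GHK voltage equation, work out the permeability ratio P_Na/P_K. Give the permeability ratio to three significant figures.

0.113

Let α = P_Na/P_K. GHK: Vm = 25.6·ln[(Kₒ + α·Naₒ)/(Kᵢ + α·Naᵢ)].
e^(Vm/25.6) = e^(-43.0/25.6) = 0.18643
So 0.18643·(Kᵢ + α·Naᵢ) = Kₒ + α·Naₒ → α = (0.18643·115.0 − 7.56) / (128.0 − 0.18643·29.1)
α = (21.44 − 7.56) / (128.0 − 5.425) = 13.88/122.6 = 0.1132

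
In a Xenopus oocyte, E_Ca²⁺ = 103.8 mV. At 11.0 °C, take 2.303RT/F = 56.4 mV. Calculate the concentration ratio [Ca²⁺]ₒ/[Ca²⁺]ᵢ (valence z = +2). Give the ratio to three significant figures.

4800

log₁₀([out]/[in]) = E·z/(56.4) = 103.8 × 2 / 56.4 = 3.6809
[out]/[in] = 10^(3.6809) = 4796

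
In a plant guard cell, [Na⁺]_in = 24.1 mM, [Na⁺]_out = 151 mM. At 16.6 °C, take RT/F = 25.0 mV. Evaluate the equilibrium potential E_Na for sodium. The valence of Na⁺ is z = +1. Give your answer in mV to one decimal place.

45.9 mV

E = (25.0/z) · ln([Na⁺]_out/[Na⁺]_in) with z = +1.
= (25.0/1) · ln(151/24.1) = 25.00 · ln(6.266)
= 25.00 · (1.8351) = 45.88 mV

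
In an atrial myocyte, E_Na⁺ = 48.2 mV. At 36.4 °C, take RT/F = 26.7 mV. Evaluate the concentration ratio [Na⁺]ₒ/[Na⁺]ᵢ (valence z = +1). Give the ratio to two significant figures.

6.1

ln([out]/[in]) = E·z/(26.7) = 48.2 × 1 / 26.7 = 1.8052
[out]/[in] = e^(1.8052) = 6.081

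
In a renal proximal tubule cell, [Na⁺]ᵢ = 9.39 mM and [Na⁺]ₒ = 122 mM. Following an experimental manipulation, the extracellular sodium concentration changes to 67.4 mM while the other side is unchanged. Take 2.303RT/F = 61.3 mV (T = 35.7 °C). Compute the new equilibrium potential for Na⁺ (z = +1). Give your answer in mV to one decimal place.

52.5 mV

After the shift: [Na⁺]_out = 67.4, [Na⁺]_in = 9.39 mM.
E_new = (61.3/1)·log₁₀(67.4/9.39) = 61.30 · (0.8560) = 52.47 mV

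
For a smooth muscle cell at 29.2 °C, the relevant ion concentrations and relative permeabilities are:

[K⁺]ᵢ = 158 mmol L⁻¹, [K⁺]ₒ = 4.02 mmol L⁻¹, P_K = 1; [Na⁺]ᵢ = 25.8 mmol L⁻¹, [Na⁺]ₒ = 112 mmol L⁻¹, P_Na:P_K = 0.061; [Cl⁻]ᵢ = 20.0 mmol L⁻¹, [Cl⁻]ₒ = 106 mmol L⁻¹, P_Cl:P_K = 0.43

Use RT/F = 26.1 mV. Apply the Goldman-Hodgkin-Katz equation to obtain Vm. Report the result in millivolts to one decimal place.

-61.5 mV

Vm = 26.1 · ln[(Σ P·[cation]ₒ + Σ P·[anion]ᵢ) / (Σ P·[cation]ᵢ + Σ P·[anion]ₒ)]
Numerator = 1×4.02 + 0.061×112 + 0.43×20.0 = 19.45
Denominator = 1×158 + 0.061×25.8 + 0.43×106 = 205.2
Vm = 26.1 · ln(0.094817) = 26.1 × (-2.3558) = -61.49 mV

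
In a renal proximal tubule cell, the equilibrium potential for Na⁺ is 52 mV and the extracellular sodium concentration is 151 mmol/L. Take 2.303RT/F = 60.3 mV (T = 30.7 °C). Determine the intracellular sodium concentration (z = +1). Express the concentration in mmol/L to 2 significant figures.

21 mmol/L

Nernst: E = (60.3/1) · log₁₀([out]/[in]), so log₁₀([out]/[in]) = 52.0 × 1 / 60.3 = 0.8624.
[out]/[in] = 10^(0.8624) = 7.284.
[in] = 151 / 7.284 = 20.73 mmol/L.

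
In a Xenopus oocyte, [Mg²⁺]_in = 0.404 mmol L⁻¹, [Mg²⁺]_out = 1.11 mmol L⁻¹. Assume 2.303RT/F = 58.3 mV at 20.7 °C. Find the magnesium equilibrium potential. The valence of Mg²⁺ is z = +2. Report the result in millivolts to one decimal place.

E = (58.3/z) · log₁₀([Mg²⁺]_out/[Mg²⁺]_in) with z = +2.
= (58.3/2) · log₁₀(1.11/0.404) = 29.15 · log₁₀(2.748)
= 29.15 · (0.4389) = 12.80 mV

12.8 mV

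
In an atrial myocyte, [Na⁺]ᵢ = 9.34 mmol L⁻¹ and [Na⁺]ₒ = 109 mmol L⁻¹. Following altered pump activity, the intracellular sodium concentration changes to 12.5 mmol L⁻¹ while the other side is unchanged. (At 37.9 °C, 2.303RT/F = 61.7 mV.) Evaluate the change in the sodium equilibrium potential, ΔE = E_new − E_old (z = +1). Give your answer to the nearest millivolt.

-8 mV

E_old = (61.7/1)·log₁₀(109/9.34) = 65.84 mV
E_new = (61.7/1)·log₁₀(109/12.5) = 58.03 mV
ΔE = 58.03 − (65.84) = -7.81 mV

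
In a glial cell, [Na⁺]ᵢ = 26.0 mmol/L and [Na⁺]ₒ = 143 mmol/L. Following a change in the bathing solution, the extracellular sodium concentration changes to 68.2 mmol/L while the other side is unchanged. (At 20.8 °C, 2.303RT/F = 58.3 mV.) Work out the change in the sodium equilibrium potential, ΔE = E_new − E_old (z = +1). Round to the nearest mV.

-19 mV

E_old = (58.3/1)·log₁₀(143/26.0) = 43.16 mV
E_new = (58.3/1)·log₁₀(68.2/26.0) = 24.42 mV
ΔE = 24.42 − (43.16) = -18.75 mV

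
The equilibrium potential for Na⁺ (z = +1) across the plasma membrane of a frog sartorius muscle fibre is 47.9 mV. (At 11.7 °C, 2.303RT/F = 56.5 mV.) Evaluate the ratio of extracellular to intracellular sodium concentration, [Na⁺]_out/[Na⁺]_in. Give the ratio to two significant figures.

log₁₀([out]/[in]) = E·z/(56.5) = 47.9 × 1 / 56.5 = 0.8478
[out]/[in] = 10^(0.8478) = 7.043

7.0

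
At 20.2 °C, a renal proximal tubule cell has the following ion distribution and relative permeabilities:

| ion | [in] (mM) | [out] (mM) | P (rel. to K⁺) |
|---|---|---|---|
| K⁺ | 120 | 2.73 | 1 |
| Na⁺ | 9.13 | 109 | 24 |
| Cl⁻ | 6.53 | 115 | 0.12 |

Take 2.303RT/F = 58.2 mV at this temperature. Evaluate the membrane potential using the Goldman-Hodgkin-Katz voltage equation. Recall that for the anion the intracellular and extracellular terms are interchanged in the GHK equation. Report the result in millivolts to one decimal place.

50.7 mV

Vm = 58.2 · log₁₀[(Σ P·[cation]ₒ + Σ P·[anion]ᵢ) / (Σ P·[cation]ᵢ + Σ P·[anion]ₒ)]
Numerator = 1×2.73 + 24×109 + 0.12×6.53 = 2620
Denominator = 1×120 + 24×9.13 + 0.12×115 = 352.9
Vm = 58.2 · log₁₀(7.4224) = 58.2 × (0.8705) = 50.67 mV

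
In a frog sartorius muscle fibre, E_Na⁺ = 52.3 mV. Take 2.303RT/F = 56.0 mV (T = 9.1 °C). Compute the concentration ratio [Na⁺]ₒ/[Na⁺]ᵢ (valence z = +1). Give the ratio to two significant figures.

log₁₀([out]/[in]) = E·z/(56.0) = 52.3 × 1 / 56.0 = 0.9339
[out]/[in] = 10^(0.9339) = 8.589

8.6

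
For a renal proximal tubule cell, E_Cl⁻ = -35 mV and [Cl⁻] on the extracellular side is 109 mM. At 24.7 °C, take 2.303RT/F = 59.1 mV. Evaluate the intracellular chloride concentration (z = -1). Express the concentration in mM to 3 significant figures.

27.9 mM

Nernst: E = (59.1/-1) · log₁₀([out]/[in]), so log₁₀([out]/[in]) = -35.0 × -1 / 59.1 = 0.5922.
[out]/[in] = 10^(0.5922) = 3.91.
[in] = 109 / 3.91 = 27.87 mM.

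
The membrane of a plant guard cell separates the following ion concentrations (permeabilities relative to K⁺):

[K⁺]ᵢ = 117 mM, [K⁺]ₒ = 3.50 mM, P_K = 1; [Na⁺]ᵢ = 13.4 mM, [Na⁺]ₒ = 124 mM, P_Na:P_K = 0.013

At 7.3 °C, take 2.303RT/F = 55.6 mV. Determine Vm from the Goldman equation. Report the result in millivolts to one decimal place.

Vm = 55.6 · log₁₀[(Σ P·[cation]ₒ + Σ P·[anion]ᵢ) / (Σ P·[cation]ᵢ + Σ P·[anion]ₒ)]
Numerator = 1×3.50 + 0.013×124 = 5.112
Denominator = 1×117 + 0.013×13.4 = 117.2
Vm = 55.6 · log₁₀(0.043627) = 55.6 × (-1.3602) = -75.63 mV

-75.6 mV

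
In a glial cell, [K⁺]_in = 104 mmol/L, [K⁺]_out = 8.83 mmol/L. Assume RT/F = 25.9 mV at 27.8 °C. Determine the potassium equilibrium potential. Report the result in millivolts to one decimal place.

E = (25.9/z) · ln([K⁺]_out/[K⁺]_in) with z = +1.
= (25.9/1) · ln(8.83/104) = 25.90 · ln(0.0849)
= 25.90 · (-2.4662) = -63.88 mV

-63.9 mV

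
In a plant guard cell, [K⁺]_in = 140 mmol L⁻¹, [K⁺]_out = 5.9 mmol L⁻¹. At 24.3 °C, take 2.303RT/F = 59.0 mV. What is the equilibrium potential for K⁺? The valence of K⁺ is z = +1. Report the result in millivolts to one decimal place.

-81.1 mV

E = (59.0/z) · log₁₀([K⁺]_out/[K⁺]_in) with z = +1.
= (59.0/1) · log₁₀(5.9/140) = 59.00 · log₁₀(0.04214)
= 59.00 · (-1.3753) = -81.14 mV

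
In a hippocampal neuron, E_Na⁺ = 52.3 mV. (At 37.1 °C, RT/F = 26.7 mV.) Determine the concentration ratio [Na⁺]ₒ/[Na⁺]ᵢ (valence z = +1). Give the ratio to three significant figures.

7.09

ln([out]/[in]) = E·z/(26.7) = 52.3 × 1 / 26.7 = 1.9588
[out]/[in] = e^(1.9588) = 7.091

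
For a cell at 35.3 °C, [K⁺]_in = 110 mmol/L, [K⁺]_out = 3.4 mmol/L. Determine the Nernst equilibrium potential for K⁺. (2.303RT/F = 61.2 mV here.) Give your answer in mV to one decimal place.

-92.4 mV

E = (61.2/z) · log₁₀([K⁺]_out/[K⁺]_in) with z = +1.
= (61.2/1) · log₁₀(3.4/110) = 61.20 · log₁₀(0.03091)
= 61.20 · (-1.5099) = -92.41 mV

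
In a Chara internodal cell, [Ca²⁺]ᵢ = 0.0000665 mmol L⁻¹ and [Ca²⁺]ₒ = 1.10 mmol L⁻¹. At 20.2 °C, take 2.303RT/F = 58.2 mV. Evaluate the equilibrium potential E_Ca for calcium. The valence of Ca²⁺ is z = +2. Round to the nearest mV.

123 mV

E = (58.2/z) · log₁₀([Ca²⁺]_out/[Ca²⁺]_in) with z = +2.
= (58.2/2) · log₁₀(1.10/0.0000665) = 29.10 · log₁₀(1.654e+04)
= 29.10 · (4.2186) = 122.76 mV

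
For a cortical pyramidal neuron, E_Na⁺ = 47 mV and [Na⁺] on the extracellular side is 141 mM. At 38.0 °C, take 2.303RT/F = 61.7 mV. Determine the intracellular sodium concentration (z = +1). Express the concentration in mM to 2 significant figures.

Nernst: E = (61.7/1) · log₁₀([out]/[in]), so log₁₀([out]/[in]) = 47.0 × 1 / 61.7 = 0.7618.
[out]/[in] = 10^(0.7618) = 5.778.
[in] = 141 / 5.778 = 24.4 mM.

24 mM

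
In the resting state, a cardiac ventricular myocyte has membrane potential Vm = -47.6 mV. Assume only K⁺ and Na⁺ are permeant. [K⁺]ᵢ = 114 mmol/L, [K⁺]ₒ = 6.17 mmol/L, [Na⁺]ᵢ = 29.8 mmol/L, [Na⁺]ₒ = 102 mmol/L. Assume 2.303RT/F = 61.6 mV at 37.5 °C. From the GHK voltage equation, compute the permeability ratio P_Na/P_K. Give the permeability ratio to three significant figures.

Let α = P_Na/P_K. GHK: Vm = 61.6·log₁₀[(Kₒ + α·Naₒ)/(Kᵢ + α·Naᵢ)].
10^(Vm/61.6) = 10^(-47.6/61.6) = 0.16876
So 0.16876·(Kᵢ + α·Naᵢ) = Kₒ + α·Naₒ → α = (0.16876·114.0 − 6.17) / (102.0 − 0.16876·29.8)
α = (19.24 − 6.17) / (102.0 − 5.029) = 13.07/96.97 = 0.1348

0.135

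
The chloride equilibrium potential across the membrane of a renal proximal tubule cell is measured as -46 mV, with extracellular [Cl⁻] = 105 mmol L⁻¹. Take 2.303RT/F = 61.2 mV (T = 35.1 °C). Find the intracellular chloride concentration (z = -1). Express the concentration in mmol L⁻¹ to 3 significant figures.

Nernst: E = (61.2/-1) · log₁₀([out]/[in]), so log₁₀([out]/[in]) = -46.0 × -1 / 61.2 = 0.7516.
[out]/[in] = 10^(0.7516) = 5.645.
[in] = 105 / 5.645 = 18.6 mmol L⁻¹.

18.6 mmol L⁻¹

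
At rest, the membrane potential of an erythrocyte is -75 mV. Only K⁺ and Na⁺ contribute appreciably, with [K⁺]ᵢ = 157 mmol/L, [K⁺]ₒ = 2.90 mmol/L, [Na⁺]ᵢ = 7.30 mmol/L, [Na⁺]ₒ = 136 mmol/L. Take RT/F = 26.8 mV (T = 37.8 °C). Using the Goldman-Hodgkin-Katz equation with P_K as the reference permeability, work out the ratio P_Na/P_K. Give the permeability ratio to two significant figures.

0.049

Let α = P_Na/P_K. GHK: Vm = 26.8·ln[(Kₒ + α·Naₒ)/(Kᵢ + α·Naᵢ)].
e^(Vm/26.8) = e^(-75.0/26.8) = 0.060901
So 0.060901·(Kᵢ + α·Naᵢ) = Kₒ + α·Naₒ → α = (0.060901·157.0 − 2.9) / (136.0 − 0.060901·7.3)
α = (9.561 − 2.9) / (136.0 − 0.4446) = 6.661/135.6 = 0.04914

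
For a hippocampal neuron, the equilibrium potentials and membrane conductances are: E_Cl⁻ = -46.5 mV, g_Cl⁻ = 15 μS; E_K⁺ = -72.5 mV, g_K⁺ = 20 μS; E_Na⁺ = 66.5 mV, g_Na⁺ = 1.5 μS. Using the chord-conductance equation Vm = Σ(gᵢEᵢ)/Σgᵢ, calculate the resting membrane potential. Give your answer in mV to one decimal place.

Σ gᵢEᵢ = 15·(-46.5) + 20·(-72.5) + 1.5·(66.5) = -2047.75
Σ gᵢ = 15 + 20 + 1.5 = 36.5
Vm = -2047.75 / 36.5 = -56.10 mV

-56.1 mV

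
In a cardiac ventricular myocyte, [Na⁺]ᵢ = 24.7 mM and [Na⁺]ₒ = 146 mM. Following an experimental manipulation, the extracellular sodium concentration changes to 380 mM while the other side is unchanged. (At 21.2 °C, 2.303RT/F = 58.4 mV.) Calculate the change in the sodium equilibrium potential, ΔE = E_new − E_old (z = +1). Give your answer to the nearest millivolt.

E_old = (58.4/1)·log₁₀(146/24.7) = 45.06 mV
E_new = (58.4/1)·log₁₀(380/24.7) = 69.33 mV
ΔE = 69.33 − (45.06) = 24.26 mV

24 mV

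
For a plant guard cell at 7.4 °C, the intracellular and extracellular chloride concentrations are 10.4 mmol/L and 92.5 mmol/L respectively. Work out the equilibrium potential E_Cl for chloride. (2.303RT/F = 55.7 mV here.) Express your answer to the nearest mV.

E = (55.7/z) · log₁₀([Cl⁻]_out/[Cl⁻]_in) with z = -1.
For an anion, dividing by z = -1 reverses the sign.
= (55.7/-1) · log₁₀(92.5/10.4) = -55.70 · log₁₀(8.894)
= -55.70 · (0.9491) = -52.87 mV

-53 mV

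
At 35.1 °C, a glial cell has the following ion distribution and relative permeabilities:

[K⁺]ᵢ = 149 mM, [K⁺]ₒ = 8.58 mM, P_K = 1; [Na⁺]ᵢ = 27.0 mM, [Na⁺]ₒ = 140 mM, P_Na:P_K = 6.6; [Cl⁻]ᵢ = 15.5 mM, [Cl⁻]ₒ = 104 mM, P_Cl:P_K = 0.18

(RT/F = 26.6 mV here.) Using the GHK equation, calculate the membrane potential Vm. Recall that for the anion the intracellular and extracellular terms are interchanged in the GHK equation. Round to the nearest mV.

Vm = 26.6 · ln[(Σ P·[cation]ₒ + Σ P·[anion]ᵢ) / (Σ P·[cation]ᵢ + Σ P·[anion]ₒ)]
Numerator = 1×8.58 + 6.6×140 + 0.18×15.5 = 935.4
Denominator = 1×149 + 6.6×27.0 + 0.18×104 = 345.9
Vm = 26.6 · ln(2.704) = 26.6 × (0.9947) = 26.46 mV

26 mV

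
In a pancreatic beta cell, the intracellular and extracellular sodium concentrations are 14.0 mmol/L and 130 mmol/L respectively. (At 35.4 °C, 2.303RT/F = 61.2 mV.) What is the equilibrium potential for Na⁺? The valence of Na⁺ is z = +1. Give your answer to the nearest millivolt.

E = (61.2/z) · log₁₀([Na⁺]_out/[Na⁺]_in) with z = +1.
= (61.2/1) · log₁₀(130/14.0) = 61.20 · log₁₀(9.286)
= 61.20 · (0.9678) = 59.23 mV

59 mV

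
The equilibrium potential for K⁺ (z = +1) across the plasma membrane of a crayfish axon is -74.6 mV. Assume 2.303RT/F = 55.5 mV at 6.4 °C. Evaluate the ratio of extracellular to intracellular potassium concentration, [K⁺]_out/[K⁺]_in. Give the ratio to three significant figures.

0.0453

log₁₀([out]/[in]) = E·z/(55.5) = -74.6 × 1 / 55.5 = -1.3441
[out]/[in] = 10^(-1.3441) = 0.04527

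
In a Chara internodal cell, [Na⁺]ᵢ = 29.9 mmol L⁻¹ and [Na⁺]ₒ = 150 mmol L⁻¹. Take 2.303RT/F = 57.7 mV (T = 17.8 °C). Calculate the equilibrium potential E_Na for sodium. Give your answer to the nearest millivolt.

40 mV

E = (57.7/z) · log₁₀([Na⁺]_out/[Na⁺]_in) with z = +1.
= (57.7/1) · log₁₀(150/29.9) = 57.70 · log₁₀(5.017)
= 57.70 · (0.7004) = 40.41 mV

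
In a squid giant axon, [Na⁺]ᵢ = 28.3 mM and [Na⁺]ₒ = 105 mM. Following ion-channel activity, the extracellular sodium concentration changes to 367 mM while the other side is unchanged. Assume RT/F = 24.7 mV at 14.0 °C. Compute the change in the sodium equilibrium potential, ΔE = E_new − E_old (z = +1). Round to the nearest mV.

E_old = (24.7/1)·ln(105/28.3) = 32.38 mV
E_new = (24.7/1)·ln(367/28.3) = 63.29 mV
ΔE = 63.29 − (32.38) = 30.91 mV

31 mV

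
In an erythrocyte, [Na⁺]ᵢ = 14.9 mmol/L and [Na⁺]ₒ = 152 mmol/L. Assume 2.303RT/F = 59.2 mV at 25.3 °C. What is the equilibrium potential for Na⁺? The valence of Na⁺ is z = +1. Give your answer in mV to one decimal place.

59.7 mV

E = (59.2/z) · log₁₀([Na⁺]_out/[Na⁺]_in) with z = +1.
= (59.2/1) · log₁₀(152/14.9) = 59.20 · log₁₀(10.2)
= 59.20 · (1.0087) = 59.71 mV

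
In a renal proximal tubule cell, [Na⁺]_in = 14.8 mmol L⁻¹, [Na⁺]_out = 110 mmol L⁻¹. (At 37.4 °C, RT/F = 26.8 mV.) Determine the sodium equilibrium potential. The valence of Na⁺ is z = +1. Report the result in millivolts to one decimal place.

53.8 mV

E = (26.8/z) · ln([Na⁺]_out/[Na⁺]_in) with z = +1.
= (26.8/1) · ln(110/14.8) = 26.80 · ln(7.432)
= 26.80 · (2.0059) = 53.76 mV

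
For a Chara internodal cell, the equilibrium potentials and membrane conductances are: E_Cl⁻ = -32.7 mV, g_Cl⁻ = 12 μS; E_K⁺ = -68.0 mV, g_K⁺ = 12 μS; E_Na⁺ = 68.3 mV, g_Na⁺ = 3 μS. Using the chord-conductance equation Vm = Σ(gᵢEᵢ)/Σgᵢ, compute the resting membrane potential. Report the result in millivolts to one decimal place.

Σ gᵢEᵢ = 12·(-32.7) + 12·(-68.0) + 3·(68.3) = -1003.50
Σ gᵢ = 12 + 12 + 3 = 27
Vm = -1003.50 / 27 = -37.17 mV

-37.2 mV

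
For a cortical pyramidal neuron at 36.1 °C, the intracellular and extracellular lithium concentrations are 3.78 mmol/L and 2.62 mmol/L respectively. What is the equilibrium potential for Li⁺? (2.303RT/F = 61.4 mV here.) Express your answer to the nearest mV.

E = (61.4/z) · log₁₀([Li⁺]_out/[Li⁺]_in) with z = +1.
= (61.4/1) · log₁₀(2.62/3.78) = 61.40 · log₁₀(0.6931)
= 61.40 · (-0.1592) = -9.77 mV

-10 mV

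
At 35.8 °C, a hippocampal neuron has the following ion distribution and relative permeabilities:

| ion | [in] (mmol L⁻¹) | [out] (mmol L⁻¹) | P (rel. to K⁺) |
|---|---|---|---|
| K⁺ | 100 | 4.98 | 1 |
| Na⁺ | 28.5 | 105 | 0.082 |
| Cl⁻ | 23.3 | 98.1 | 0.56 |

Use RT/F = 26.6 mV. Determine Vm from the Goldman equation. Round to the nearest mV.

Vm = 26.6 · ln[(Σ P·[cation]ₒ + Σ P·[anion]ᵢ) / (Σ P·[cation]ᵢ + Σ P·[anion]ₒ)]
Numerator = 1×4.98 + 0.082×105 + 0.56×23.3 = 26.64
Denominator = 1×100 + 0.082×28.5 + 0.56×98.1 = 157.3
Vm = 26.6 · ln(0.16937) = 26.6 × (-1.7756) = -47.23 mV

-47 mV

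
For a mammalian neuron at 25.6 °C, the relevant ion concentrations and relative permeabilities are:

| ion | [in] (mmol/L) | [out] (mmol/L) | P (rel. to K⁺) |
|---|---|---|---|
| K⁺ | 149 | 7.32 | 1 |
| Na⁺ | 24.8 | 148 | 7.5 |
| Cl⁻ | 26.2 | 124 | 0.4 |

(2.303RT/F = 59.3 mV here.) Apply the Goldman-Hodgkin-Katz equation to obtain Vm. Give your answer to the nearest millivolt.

28 mV

Vm = 59.3 · log₁₀[(Σ P·[cation]ₒ + Σ P·[anion]ᵢ) / (Σ P·[cation]ᵢ + Σ P·[anion]ₒ)]
Numerator = 1×7.32 + 7.5×148 + 0.4×26.2 = 1128
Denominator = 1×149 + 7.5×24.8 + 0.4×124 = 384.6
Vm = 59.3 · log₁₀(2.9324) = 59.3 × (0.4672) = 27.71 mV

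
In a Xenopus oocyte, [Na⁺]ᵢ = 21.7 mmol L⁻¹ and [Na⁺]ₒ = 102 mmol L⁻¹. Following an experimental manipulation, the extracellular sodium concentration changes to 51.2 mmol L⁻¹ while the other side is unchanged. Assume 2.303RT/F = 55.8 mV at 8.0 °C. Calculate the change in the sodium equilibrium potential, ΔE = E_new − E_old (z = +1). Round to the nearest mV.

E_old = (55.8/1)·log₁₀(102/21.7) = 37.51 mV
E_new = (55.8/1)·log₁₀(51.2/21.7) = 20.80 mV
ΔE = 20.80 − (37.51) = -16.70 mV

-17 mV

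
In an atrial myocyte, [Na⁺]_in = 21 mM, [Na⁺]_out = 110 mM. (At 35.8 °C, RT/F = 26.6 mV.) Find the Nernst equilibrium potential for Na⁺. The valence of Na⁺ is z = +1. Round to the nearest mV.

44 mV

E = (26.6/z) · ln([Na⁺]_out/[Na⁺]_in) with z = +1.
= (26.6/1) · ln(110/21) = 26.60 · ln(5.238)
= 26.60 · (1.6560) = 44.05 mV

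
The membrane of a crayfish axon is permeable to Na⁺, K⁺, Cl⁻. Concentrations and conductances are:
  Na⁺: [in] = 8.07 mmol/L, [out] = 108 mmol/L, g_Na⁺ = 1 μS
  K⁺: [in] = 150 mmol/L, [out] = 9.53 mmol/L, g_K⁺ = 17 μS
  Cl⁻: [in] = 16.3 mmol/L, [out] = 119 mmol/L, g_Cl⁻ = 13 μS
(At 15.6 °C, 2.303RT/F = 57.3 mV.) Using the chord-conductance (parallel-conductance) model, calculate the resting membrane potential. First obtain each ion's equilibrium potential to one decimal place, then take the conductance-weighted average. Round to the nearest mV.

E_Na⁺ = (57.3/1)·log₁₀(108/8.07) = 64.6 mV
E_K⁺ = (57.3/1)·log₁₀(9.53/150) = -68.6 mV
E_Cl⁻ = (57.3/-1)·log₁₀(119/16.3) = -49.5 mV
Vm = (Σ gᵢEᵢ)/(Σ gᵢ) = (1·64.6 + 17·-68.6 + 13·-49.5) / (1 + 17 + 13)
= -1745.10 / 31 = -56.29 mV

-56 mV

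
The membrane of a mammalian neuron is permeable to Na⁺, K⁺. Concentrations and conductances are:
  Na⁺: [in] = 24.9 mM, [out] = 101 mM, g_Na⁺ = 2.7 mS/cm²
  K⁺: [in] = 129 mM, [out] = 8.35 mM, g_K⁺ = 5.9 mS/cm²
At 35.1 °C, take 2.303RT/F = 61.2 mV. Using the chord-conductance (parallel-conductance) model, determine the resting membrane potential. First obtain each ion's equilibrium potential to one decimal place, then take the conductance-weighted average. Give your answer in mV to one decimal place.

E_Na⁺ = (61.2/1)·log₁₀(101/24.9) = 37.2 mV
E_K⁺ = (61.2/1)·log₁₀(8.35/129) = -72.8 mV
Vm = (Σ gᵢEᵢ)/(Σ gᵢ) = (2.7·37.2 + 5.9·-72.8) / (2.7 + 5.9)
= -329.08 / 8.6 = -38.27 mV

-38.3 mV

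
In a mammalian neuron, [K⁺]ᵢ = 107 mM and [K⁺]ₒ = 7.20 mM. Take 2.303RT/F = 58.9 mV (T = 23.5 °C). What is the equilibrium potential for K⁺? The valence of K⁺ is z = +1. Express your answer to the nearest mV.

-69 mV

E = (58.9/z) · log₁₀([K⁺]_out/[K⁺]_in) with z = +1.
= (58.9/1) · log₁₀(7.20/107) = 58.90 · log₁₀(0.06729)
= 58.90 · (-1.1721) = -69.03 mV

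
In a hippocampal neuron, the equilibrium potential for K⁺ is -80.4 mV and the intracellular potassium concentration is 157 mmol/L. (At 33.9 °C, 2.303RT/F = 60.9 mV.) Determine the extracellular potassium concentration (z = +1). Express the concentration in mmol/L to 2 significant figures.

7.5 mmol/L

Nernst: E = (60.9/1) · log₁₀([out]/[in]), so log₁₀([out]/[in]) = -80.4 × 1 / 60.9 = -1.3202.
[out]/[in] = 10^(-1.3202) = 0.04784.
[out] = 0.04784 × 157 = 7.511 mmol/L.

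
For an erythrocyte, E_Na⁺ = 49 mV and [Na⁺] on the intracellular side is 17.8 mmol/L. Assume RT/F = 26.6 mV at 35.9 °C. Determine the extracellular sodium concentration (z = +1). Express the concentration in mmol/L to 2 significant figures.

110 mmol/L

Nernst: E = (26.6/1) · ln([out]/[in]), so ln([out]/[in]) = 49.0 × 1 / 26.6 = 1.8421.
[out]/[in] = e^(1.8421) = 6.31.
[out] = 6.31 × 17.8 = 112.3 mmol/L.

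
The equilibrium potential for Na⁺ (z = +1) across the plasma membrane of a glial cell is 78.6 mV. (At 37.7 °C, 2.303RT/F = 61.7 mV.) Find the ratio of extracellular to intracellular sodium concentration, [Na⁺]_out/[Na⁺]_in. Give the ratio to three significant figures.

log₁₀([out]/[in]) = E·z/(61.7) = 78.6 × 1 / 61.7 = 1.2739
[out]/[in] = 10^(1.2739) = 18.79

18.8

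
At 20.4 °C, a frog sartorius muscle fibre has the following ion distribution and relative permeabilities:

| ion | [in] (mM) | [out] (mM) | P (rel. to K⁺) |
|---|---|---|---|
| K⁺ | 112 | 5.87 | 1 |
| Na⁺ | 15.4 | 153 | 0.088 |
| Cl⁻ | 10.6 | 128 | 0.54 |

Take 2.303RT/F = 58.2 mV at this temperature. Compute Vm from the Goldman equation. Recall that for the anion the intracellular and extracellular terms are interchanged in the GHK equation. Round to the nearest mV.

-50 mV

Vm = 58.2 · log₁₀[(Σ P·[cation]ₒ + Σ P·[anion]ᵢ) / (Σ P·[cation]ᵢ + Σ P·[anion]ₒ)]
Numerator = 1×5.87 + 0.088×153 + 0.54×10.6 = 25.06
Denominator = 1×112 + 0.088×15.4 + 0.54×128 = 182.5
Vm = 58.2 · log₁₀(0.13732) = 58.2 × (-0.8623) = -50.18 mV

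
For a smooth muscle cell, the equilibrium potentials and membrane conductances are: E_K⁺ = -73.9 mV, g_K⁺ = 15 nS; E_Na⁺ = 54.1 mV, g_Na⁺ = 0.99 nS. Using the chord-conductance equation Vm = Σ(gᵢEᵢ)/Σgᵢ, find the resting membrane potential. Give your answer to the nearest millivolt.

Σ gᵢEᵢ = 15·(-73.9) + 0.99·(54.1) = -1054.94
Σ gᵢ = 15 + 0.99 = 15.99
Vm = -1054.94 / 15.99 = -65.98 mV

-66 mV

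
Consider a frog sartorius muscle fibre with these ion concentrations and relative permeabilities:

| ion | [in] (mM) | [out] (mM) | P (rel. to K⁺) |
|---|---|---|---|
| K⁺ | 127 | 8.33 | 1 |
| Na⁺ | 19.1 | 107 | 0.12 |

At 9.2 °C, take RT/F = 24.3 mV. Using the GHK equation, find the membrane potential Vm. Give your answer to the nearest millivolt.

Vm = 24.3 · ln[(Σ P·[cation]ₒ + Σ P·[anion]ᵢ) / (Σ P·[cation]ᵢ + Σ P·[anion]ₒ)]
Numerator = 1×8.33 + 0.12×107 = 21.17
Denominator = 1×127 + 0.12×19.1 = 129.3
Vm = 24.3 · ln(0.16374) = 24.3 × (-1.8095) = -43.97 mV

-44 mV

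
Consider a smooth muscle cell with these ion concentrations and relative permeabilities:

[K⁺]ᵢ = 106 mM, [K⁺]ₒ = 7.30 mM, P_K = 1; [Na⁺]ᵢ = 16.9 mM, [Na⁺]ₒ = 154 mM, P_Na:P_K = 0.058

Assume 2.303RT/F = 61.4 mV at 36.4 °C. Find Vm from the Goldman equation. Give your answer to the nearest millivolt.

-50 mV

Vm = 61.4 · log₁₀[(Σ P·[cation]ₒ + Σ P·[anion]ᵢ) / (Σ P·[cation]ᵢ + Σ P·[anion]ₒ)]
Numerator = 1×7.30 + 0.058×154 = 16.23
Denominator = 1×106 + 0.058×16.9 = 107
Vm = 61.4 · log₁₀(0.15173) = 61.4 × (-0.8189) = -50.28 mV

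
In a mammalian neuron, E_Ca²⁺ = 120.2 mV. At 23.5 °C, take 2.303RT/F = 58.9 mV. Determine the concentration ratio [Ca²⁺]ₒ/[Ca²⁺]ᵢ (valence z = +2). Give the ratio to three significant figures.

log₁₀([out]/[in]) = E·z/(58.9) = 120.2 × 2 / 58.9 = 4.0815
[out]/[in] = 10^(4.0815) = 1.206e+04

12100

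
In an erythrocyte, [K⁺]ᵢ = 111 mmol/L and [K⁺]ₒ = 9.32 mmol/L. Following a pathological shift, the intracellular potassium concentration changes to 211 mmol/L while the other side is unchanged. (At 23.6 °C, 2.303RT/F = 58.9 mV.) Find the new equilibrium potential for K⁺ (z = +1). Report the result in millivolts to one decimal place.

-79.8 mV

After the shift: [K⁺]_out = 9.32, [K⁺]_in = 211 mmol/L.
E_new = (58.9/1)·log₁₀(9.32/211) = 58.90 · (-1.3549) = -79.80 mV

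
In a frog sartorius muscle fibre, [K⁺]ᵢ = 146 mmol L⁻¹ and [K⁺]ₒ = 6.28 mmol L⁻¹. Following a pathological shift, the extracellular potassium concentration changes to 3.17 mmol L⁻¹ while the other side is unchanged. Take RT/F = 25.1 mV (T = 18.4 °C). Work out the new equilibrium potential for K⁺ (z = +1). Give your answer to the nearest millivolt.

After the shift: [K⁺]_out = 3.17, [K⁺]_in = 146 mmol L⁻¹.
E_new = (25.1/1)·ln(3.17/146) = 25.10 · (-3.8299) = -96.13 mV

-96 mV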